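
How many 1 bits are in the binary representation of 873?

873 = 1101101001
Count the 1s: 1 + 1 + 1 + 1 + 1 + 1 = 6

6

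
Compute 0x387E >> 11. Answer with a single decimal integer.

0x387E = 11100001111110
shift right by 11 → 00000000000111 = 7
(equivalently, floor(14462 / 2048))

7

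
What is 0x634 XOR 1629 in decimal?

105

0x634 = 11000110100
1629 = 11001011101
XOR → 00001101001 = 105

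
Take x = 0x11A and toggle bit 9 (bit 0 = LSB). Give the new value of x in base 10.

x = 0100011010
bit 9 is currently 0; toggle it via x ^ (1 << 9) = x ^ 512
→ 1100011010 = 794

794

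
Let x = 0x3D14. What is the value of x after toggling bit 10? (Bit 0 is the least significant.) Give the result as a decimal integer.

x = 11110100010100
bit 10 is currently 1; toggle it via x ^ (1 << 10) = x ^ 1024
→ 11100100010100 = 14612

14612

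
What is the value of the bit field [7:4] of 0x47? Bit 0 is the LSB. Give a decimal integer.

v = 01000111
Shift right by 4: 0100
Mask low 4 bits: 0100 = 4

4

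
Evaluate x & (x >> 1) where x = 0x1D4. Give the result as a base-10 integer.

x = 111010100 = 468
x>>1 = 011101010
AND  = 011000000 = 192
(x & (x >> 1) has a 1 wherever x has two consecutive 1 bits.)

192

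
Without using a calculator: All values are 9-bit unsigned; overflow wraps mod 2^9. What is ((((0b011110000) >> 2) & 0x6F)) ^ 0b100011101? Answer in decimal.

0b011110000 = 011110000
→ >> 2 → 000111100 = 60
0x6F = 001101111
→ & → 000101100 = 44
0b100011101 = 100011101
→ ^ → 100110001 = 305

305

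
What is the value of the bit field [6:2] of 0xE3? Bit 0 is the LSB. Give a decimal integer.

v = 11100011
Shift right by 2: 111000
Mask low 5 bits: 11000 = 24

24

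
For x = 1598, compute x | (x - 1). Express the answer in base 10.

1599

x = 11000111110 = 1598
x - 1 = 11000111101
OR    = 11000111111 = 1599
(x | (x - 1) sets all bits below the lowest set bit.)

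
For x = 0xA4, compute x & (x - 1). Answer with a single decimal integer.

160

x = 10100100 = 164
x - 1 = 10100011
AND   = 10100000 = 160
(x & (x - 1) clears the lowest set bit of x.)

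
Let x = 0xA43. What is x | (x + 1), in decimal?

x = 101001000011 = 2627
x + 1 = 101001000100
OR    = 101001000111 = 2631
(x | (x + 1) sets the lowest cleared bit.)

2631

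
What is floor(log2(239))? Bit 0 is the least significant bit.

7

239 = 11101111
The topmost 1 is at position 7 (since 2^7 = 128 ≤ 239 < 256).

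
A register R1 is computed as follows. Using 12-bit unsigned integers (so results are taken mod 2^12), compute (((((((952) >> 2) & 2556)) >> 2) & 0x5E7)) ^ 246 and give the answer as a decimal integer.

952 = 001110111000
→ >> 2 → 000011101110 = 238
2556 = 100111111100
→ & → 000011101100 = 236
→ >> 2 → 000000111011 = 59
0x5E7 = 010111100111
→ & → 000000100011 = 35
246 = 000011110110
→ ^ → 000011010101 = 213

213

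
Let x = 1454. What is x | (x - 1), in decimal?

1455

x = 10110101110 = 1454
x - 1 = 10110101101
OR    = 10110101111 = 1455
(x | (x - 1) sets all bits below the lowest set bit.)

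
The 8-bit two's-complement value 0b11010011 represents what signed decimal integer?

-45

pattern = 11010011 (MSB is 1 ⇒ negative)
Invert: 00101100, add 1 → 00101101 = 45, so the value is -45.
(Equivalently: 211 - 2^8 = 211 - 256 = -45.)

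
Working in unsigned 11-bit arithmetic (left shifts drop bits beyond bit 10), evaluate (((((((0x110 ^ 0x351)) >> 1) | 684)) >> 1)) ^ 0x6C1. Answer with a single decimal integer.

1815

0x110 = 00100010000
0x351 = 01101010001
→ ^ → 01001000001 = 577
→ >> 1 → 00100100000 = 288
684 = 01010101100
→ | → 01110101100 = 940
→ >> 1 → 00111010110 = 470
0x6C1 = 11011000001
→ ^ → 11100010111 = 1815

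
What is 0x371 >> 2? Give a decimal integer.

220

0x371 = 1101110001
shift right by 2 → 0011011100 = 220
(equivalently, floor(881 / 4))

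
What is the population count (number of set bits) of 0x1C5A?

7

0x1C5A = 1110001011010
Count the 1s: 1 + 1 + 1 + 1 + 1 + 1 + 1 = 7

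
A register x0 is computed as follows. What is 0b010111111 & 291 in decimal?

a = 010111111
291 = 100100011
AND → 000100011 = 35

35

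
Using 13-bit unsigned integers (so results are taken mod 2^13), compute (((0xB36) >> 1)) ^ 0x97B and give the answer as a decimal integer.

3296

0xB36 = 0101100110110
→ >> 1 → 0010110011011 = 1435
0x97B = 0100101111011
→ ^ → 0110011100000 = 3296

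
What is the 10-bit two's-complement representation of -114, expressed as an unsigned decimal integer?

910

114 in 10 bits: 0001110010
Invert: 1110001101
Add 1:  1110001110 = 910
(Check: 2^10 - 114 = 1024 - 114 = 910.)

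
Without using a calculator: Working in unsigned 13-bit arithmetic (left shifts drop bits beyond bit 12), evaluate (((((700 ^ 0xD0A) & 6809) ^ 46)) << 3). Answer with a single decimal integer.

5616

700 = 0001010111100
0xD0A = 0110100001010
→ ^ → 0111110110110 = 4022
6809 = 1101010011001
→ & → 0101010010000 = 2704
46 = 0000000101110
→ ^ → 0101010111110 = 2750
→ << 3 (mod 2^13) → 1010111110000 = 5616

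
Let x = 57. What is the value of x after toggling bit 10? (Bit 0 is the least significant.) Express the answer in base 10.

1081

x = 00000111001
bit 10 is currently 0; toggle it via x ^ (1 << 10) = x ^ 1024
→ 10000111001 = 1081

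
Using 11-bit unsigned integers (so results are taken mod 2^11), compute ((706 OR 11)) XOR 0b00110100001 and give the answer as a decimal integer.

706 = 01011000010
11 = 00000001011
→ OR → 01011001011 = 715
0b00110100001 = 00110100001
→ XOR → 01101101010 = 874

874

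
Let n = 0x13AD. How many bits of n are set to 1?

8

0x13AD = 1001110101101
Count the 1s: 1 + 1 + 1 + 1 + 1 + 1 + 1 + 1 = 8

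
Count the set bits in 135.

135 = 10000111
Count the 1s: 1 + 1 + 1 + 1 = 4

4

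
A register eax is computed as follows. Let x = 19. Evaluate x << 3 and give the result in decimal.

152

19 = 00010011
shift left by 3 → 10011000 = 152
(equivalently, 19 × 2^3 = 19 × 8)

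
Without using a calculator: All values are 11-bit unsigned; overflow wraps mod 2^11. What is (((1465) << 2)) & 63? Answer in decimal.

1465 = 10110111001
→ << 2 (mod 2^11) → 11011100100 = 1764
63 = 00000111111
→ & → 00000100100 = 36

36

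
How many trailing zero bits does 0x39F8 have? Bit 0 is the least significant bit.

3

0x39F8 = 11100111111000
Trailing zeros: 3, so the lowest set bit is bit 3 (value 8).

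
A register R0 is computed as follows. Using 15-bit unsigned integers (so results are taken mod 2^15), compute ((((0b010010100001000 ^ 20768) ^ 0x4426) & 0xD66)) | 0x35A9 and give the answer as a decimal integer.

0b010010100001000 = 010010100001000
20768 = 101000100100000
→ ^ → 111010000101000 = 29736
0x4426 = 100010000100110
→ ^ → 011000000001110 = 12302
0xD66 = 000110101100110
→ & → 000000000000110 = 6
0x35A9 = 011010110101001
→ | → 011010110101111 = 13743

13743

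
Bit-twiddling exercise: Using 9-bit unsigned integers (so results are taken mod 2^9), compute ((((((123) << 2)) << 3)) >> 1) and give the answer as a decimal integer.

176

123 = 001111011
→ << 2 (mod 2^9) → 111101100 = 492
→ << 3 (mod 2^9) → 101100000 = 352
→ >> 1 → 010110000 = 176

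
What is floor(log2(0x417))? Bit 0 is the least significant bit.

0x417 = 10000010111
The topmost 1 is at position 10 (since 2^10 = 1024 ≤ 1047 < 2048).

10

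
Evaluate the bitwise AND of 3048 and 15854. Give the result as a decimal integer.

3048 = 00101111101000
15854 = 11110111101110
AND → 00100111101000 = 2536

2536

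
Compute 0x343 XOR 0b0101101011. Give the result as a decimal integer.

0x343 = 1101000011
b = 0101101011
XOR → 1000101000 = 552

552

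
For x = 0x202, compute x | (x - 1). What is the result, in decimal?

x = 1000000010 = 514
x - 1 = 1000000001
OR    = 1000000011 = 515
(x | (x - 1) sets all bits below the lowest set bit.)

515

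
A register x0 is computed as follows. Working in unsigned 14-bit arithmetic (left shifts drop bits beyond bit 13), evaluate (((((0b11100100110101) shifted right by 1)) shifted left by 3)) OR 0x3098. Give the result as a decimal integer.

13528

0b11100100110101 = 11100100110101
→ shifted right by 1 → 01110010011010 = 7322
→ shifted left by 3 (mod 2^14) → 10010011010000 = 9424
0x3098 = 11000010011000
→ OR → 11010011011000 = 13528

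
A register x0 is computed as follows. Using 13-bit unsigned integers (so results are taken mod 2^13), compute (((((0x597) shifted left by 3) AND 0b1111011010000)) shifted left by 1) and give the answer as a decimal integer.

0x597 = 0010110010111
→ shifted left by 3 (mod 2^13) → 0110010111000 = 3256
0b1111011010000 = 1111011010000
→ AND → 0110010010000 = 3216
→ shifted left by 1 (mod 2^13) → 1100100100000 = 6432

6432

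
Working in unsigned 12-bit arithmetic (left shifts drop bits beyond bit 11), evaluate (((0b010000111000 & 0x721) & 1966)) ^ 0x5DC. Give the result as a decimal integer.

0b010000111000 = 010000111000
0x721 = 011100100001
→ & → 010000100000 = 1056
1966 = 011110101110
→ & → 010000100000 = 1056
0x5DC = 010111011100
→ ^ → 000111111100 = 508

508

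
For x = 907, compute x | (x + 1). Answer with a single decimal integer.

x = 1110001011 = 907
x + 1 = 1110001100
OR    = 1110001111 = 911
(x | (x + 1) sets the lowest cleared bit.)

911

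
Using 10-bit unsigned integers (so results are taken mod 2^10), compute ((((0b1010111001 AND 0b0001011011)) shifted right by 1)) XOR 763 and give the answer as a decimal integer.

0b1010111001 = 1010111001
0b0001011011 = 0001011011
→ AND → 0000011001 = 25
→ shifted right by 1 → 0000001100 = 12
763 = 1011111011
→ XOR → 1011110111 = 759

759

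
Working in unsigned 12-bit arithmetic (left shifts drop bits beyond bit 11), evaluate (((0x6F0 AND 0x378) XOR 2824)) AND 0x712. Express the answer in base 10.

0x6F0 = 011011110000
0x378 = 001101111000
→ AND → 001001110000 = 624
2824 = 101100001000
→ XOR → 100101111000 = 2424
0x712 = 011100010010
→ AND → 000100010000 = 272

272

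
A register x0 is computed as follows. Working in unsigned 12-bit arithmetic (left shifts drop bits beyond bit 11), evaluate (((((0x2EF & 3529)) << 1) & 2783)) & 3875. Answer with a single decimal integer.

2

0x2EF = 001011101111
3529 = 110111001001
→ & → 000011001001 = 201
→ << 1 (mod 2^12) → 000110010010 = 402
2783 = 101011011111
→ & → 000010010010 = 146
3875 = 111100100011
→ & → 000000000010 = 2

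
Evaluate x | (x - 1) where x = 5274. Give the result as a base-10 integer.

x = 1010010011010 = 5274
x - 1 = 1010010011001
OR    = 1010010011011 = 5275
(x | (x - 1) sets all bits below the lowest set bit.)

5275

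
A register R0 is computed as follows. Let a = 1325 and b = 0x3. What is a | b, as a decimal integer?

1327

1325 = 10100101101
0x3 = 00000000011
 OR → 10100101111 = 1327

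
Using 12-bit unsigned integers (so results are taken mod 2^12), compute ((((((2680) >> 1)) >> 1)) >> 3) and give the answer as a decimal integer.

83

2680 = 101001111000
→ >> 1 → 010100111100 = 1340
→ >> 1 → 001010011110 = 670
→ >> 3 → 000001010011 = 83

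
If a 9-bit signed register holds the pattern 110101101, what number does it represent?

-83

pattern = 110101101 (MSB is 1 ⇒ negative)
Invert: 001010010, add 1 → 001010011 = 83, so the value is -83.
(Equivalently: 429 - 2^9 = 429 - 512 = -83.)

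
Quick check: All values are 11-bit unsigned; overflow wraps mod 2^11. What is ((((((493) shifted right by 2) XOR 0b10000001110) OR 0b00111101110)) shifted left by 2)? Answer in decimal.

2044

493 = 00111101101
→ shifted right by 2 → 00001111011 = 123
0b10000001110 = 10000001110
→ XOR → 10001110101 = 1141
0b00111101110 = 00111101110
→ OR → 10111111111 = 1535
→ shifted left by 2 (mod 2^11) → 11111111100 = 2044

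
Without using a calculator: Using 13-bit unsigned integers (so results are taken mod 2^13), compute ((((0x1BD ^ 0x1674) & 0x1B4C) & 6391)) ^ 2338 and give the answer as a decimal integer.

6498

0x1BD = 0000110111101
0x1674 = 1011001110100
→ ^ → 1011111001001 = 6089
0x1B4C = 1101101001100
→ & → 1001101001000 = 4936
6391 = 1100011110111
→ & → 1000001000000 = 4160
2338 = 0100100100010
→ ^ → 1100101100010 = 6498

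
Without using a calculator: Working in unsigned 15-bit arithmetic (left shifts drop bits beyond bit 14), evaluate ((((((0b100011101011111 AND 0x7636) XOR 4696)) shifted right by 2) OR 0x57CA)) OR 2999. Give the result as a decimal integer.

24575

0b100011101011111 = 100011101011111
0x7636 = 111011000110110
→ AND → 100011000010110 = 17942
4696 = 001001001011000
→ XOR → 101010001001110 = 21582
→ shifted right by 2 → 001010100010011 = 5395
0x57CA = 101011111001010
→ OR → 101011111011011 = 22491
2999 = 000101110110111
→ OR → 101111111111111 = 24575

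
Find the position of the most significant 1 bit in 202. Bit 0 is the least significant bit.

7

202 = 11001010
The topmost 1 is at position 7 (since 2^7 = 128 ≤ 202 < 256).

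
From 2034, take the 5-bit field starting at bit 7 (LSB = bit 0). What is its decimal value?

15

v = 011111110010
Shift right by 7: 01111
Mask low 5 bits: 01111 = 15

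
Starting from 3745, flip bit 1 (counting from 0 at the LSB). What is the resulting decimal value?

3747

x = 111010100001
bit 1 is currently 0; toggle it via x ^ (1 << 1) = x ^ 2
→ 111010100011 = 3747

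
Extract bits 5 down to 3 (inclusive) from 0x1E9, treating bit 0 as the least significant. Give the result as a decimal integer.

v = 111101001
Shift right by 3: 111101
Mask low 3 bits: 101 = 5

5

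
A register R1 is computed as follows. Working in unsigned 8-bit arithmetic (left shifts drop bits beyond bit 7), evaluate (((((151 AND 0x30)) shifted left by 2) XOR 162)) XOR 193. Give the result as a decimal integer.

35

151 = 10010111
0x30 = 00110000
→ AND → 00010000 = 16
→ shifted left by 2 (mod 2^8) → 01000000 = 64
162 = 10100010
→ XOR → 11100010 = 226
193 = 11000001
→ XOR → 00100011 = 35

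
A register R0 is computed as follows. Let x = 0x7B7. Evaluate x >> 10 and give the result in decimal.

1

0x7B7 = 11110110111
shift right by 10 → 00000000001 = 1
(equivalently, floor(1975 / 1024))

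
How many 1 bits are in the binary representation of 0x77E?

0x77E = 11101111110
Count the 1s: 1 + 1 + 1 + 1 + 1 + 1 + 1 + 1 + 1 = 9

9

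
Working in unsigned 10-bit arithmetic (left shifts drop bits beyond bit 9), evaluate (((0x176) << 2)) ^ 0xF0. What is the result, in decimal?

296

0x176 = 0101110110
→ << 2 (mod 2^10) → 0111011000 = 472
0xF0 = 0011110000
→ ^ → 0100101000 = 296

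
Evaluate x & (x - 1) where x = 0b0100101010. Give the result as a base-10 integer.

296

x = 100101010 = 298
x - 1 = 100101001
AND   = 100101000 = 296
(x & (x - 1) clears the lowest set bit of x.)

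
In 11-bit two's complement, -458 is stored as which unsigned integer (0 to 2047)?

1590

458 in 11 bits: 00111001010
Invert: 11000110101
Add 1:  11000110110 = 1590
(Check: 2^11 - 458 = 2048 - 458 = 1590.)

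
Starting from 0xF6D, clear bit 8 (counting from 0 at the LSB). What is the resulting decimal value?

3693

x = 0111101101101
bit 8 is currently 1; clear it via x & ~(1 << 8) = x & ~256
→ 0111001101101 = 3693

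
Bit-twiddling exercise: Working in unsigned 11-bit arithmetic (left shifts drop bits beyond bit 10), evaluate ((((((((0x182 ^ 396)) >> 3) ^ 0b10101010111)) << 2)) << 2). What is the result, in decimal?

0x182 = 00110000010
396 = 00110001100
→ ^ → 00000001110 = 14
→ >> 3 → 00000000001 = 1
0b10101010111 = 10101010111
→ ^ → 10101010110 = 1366
→ << 2 (mod 2^11) → 10101011000 = 1368
→ << 2 (mod 2^11) → 10101100000 = 1376

1376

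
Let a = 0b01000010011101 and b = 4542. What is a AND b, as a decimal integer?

4252

a = 1000010011101
4542 = 1000110111110
AND → 1000010011100 = 4252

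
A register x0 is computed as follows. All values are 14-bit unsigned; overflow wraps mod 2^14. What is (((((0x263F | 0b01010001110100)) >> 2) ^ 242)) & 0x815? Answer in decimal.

2053

0x263F = 10011000111111
0b01010001110100 = 01010001110100
→ | → 11011001111111 = 13951
→ >> 2 → 00110110011111 = 3487
242 = 00000011110010
→ ^ → 00110101101101 = 3437
0x815 = 00100000010101
→ & → 00100000000101 = 2053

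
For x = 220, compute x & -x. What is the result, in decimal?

x = 11011100 = 220
-x (two's complement) = …00100100
AND   = 00000100 = 4
(x & -x isolates the lowest set bit of x.)

4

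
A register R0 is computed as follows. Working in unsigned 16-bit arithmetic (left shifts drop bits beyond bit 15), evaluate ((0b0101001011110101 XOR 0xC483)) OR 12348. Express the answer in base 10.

0b0101001011110101 = 0101001011110101
0xC483 = 1100010010000011
→ XOR → 1001011001110110 = 38518
12348 = 0011000000111100
→ OR → 1011011001111110 = 46718

46718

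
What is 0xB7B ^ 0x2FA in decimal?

0xB7B = 101101111011
0x2FA = 001011111010
XOR → 100110000001 = 2433

2433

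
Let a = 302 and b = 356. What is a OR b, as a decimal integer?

366

302 = 100101110
356 = 101100100
 OR → 101101110 = 366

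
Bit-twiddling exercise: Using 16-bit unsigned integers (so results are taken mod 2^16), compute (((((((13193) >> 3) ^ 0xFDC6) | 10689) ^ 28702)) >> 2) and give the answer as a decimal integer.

8954

13193 = 0011001110001001
→ >> 3 → 0000011001110001 = 1649
0xFDC6 = 1111110111000110
→ ^ → 1111101110110111 = 64439
10689 = 0010100111000001
→ | → 1111101111110111 = 64503
28702 = 0111000000011110
→ ^ → 1000101111101001 = 35817
→ >> 2 → 0010001011111010 = 8954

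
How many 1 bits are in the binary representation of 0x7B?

0x7B = 1111011
Count the 1s: 1 + 1 + 1 + 1 + 1 + 1 = 6

6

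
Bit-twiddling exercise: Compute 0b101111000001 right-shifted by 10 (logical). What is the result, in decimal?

x = 101111000001
shift right by 10 → 000000000010 = 2
(equivalently, floor(3009 / 1024))

2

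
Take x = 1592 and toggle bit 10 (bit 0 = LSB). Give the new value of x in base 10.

x = 11000111000
bit 10 is currently 1; toggle it via x ^ (1 << 10) = x ^ 1024
→ 01000111000 = 568

568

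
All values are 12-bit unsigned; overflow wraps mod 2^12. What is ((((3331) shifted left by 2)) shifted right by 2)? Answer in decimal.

3331 = 110100000011
→ shifted left by 2 (mod 2^12) → 010000001100 = 1036
→ shifted right by 2 → 000100000011 = 259

259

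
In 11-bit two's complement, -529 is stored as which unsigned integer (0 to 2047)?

1519

529 in 11 bits: 01000010001
Invert: 10111101110
Add 1:  10111101111 = 1519
(Check: 2^11 - 529 = 2048 - 529 = 1519.)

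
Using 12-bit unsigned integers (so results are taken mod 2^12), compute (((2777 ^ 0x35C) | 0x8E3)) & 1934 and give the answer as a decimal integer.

390

2777 = 101011011001
0x35C = 001101011100
→ ^ → 100110000101 = 2437
0x8E3 = 100011100011
→ | → 100111100111 = 2535
1934 = 011110001110
→ & → 000110000110 = 390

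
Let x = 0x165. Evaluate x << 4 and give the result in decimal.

0x165 = 0000101100101
shift left by 4 → 1011001010000 = 5712
(equivalently, 357 × 2^4 = 357 × 16)

5712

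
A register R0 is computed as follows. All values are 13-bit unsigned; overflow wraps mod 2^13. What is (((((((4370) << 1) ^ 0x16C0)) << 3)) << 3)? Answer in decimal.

4370 = 1000100010010
→ << 1 (mod 2^13) → 0001000100100 = 548
0x16C0 = 1011011000000
→ ^ → 1010011100100 = 5348
→ << 3 (mod 2^13) → 0011100100000 = 1824
→ << 3 (mod 2^13) → 1100100000000 = 6400

6400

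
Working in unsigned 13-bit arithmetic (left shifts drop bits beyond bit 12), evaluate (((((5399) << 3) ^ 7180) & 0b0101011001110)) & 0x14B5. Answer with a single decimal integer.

132

5399 = 1010100010111
→ << 3 (mod 2^13) → 0100010111000 = 2232
7180 = 1110000001100
→ ^ → 1010010110100 = 5300
0b0101011001110 = 0101011001110
→ & → 0000010000100 = 132
0x14B5 = 1010010110101
→ & → 0000010000100 = 132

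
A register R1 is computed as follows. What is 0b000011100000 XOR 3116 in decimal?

a = 000011100000
3116 = 110000101100
XOR → 110011001100 = 3276

3276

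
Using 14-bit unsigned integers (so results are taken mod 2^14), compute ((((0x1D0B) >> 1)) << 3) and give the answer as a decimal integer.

0x1D0B = 01110100001011
→ >> 1 → 00111010000101 = 3717
→ << 3 (mod 2^14) → 11010000101000 = 13352

13352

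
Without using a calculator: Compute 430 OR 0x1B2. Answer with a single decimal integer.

446

430 = 110101110
0x1B2 = 110110010
 OR → 110111110 = 446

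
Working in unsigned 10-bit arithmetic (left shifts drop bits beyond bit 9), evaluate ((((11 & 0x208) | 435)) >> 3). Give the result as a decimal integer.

11 = 0000001011
0x208 = 1000001000
→ & → 0000001000 = 8
435 = 0110110011
→ | → 0110111011 = 443
→ >> 3 → 0000110111 = 55

55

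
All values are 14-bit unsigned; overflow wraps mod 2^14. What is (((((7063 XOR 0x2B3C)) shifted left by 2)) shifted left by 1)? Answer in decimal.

1368

7063 = 01101110010111
0x2B3C = 10101100111100
→ XOR → 11000010101011 = 12459
→ shifted left by 2 (mod 2^14) → 00001010101100 = 684
→ shifted left by 1 (mod 2^14) → 00010101011000 = 1368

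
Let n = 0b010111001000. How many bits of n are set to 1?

5

n = 10111001000
Count the 1s: 1 + 1 + 1 + 1 + 1 = 5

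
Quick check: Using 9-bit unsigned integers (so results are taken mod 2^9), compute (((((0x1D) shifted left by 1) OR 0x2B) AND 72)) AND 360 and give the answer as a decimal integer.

0x1D = 000011101
→ shifted left by 1 (mod 2^9) → 000111010 = 58
0x2B = 000101011
→ OR → 000111011 = 59
72 = 001001000
→ AND → 000001000 = 8
360 = 101101000
→ AND → 000001000 = 8

8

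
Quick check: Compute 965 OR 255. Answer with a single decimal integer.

1023

965 = 1111000101
255 = 0011111111
 OR → 1111111111 = 1023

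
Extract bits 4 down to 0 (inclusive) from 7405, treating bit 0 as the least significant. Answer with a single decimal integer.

13

v = 1110011101101
Shift right by 0: 1110011101101
Mask low 5 bits: 01101 = 13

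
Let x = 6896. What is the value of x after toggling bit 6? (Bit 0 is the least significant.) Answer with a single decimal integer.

6832

x = 1101011110000
bit 6 is currently 1; toggle it via x ^ (1 << 6) = x ^ 64
→ 1101010110000 = 6832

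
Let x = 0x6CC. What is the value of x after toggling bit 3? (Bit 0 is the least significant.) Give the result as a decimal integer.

x = 011011001100
bit 3 is currently 1; toggle it via x ^ (1 << 3) = x ^ 8
→ 011011000100 = 1732

1732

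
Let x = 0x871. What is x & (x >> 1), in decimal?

x = 100001110001 = 2161
x>>1 = 010000111000
AND  = 000000110000 = 48
(x & (x >> 1) has a 1 wherever x has two consecutive 1 bits.)

48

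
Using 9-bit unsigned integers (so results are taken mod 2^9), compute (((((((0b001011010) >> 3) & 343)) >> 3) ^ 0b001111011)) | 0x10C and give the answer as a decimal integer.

0b001011010 = 001011010
→ >> 3 → 000001011 = 11
343 = 101010111
→ & → 000000011 = 3
→ >> 3 → 000000000 = 0
0b001111011 = 001111011
→ ^ → 001111011 = 123
0x10C = 100001100
→ | → 101111111 = 383

383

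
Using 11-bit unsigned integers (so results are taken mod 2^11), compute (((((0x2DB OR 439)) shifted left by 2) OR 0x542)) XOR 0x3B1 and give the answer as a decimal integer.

1103

0x2DB = 01011011011
439 = 00110110111
→ OR → 01111111111 = 1023
→ shifted left by 2 (mod 2^11) → 11111111100 = 2044
0x542 = 10101000010
→ OR → 11111111110 = 2046
0x3B1 = 01110110001
→ XOR → 10001001111 = 1103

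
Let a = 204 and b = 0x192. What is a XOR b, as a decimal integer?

350

204 = 011001100
0x192 = 110010010
XOR → 101011110 = 350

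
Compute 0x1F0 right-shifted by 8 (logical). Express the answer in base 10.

0x1F0 = 111110000
shift right by 8 → 000000001 = 1
(equivalently, floor(496 / 256))

1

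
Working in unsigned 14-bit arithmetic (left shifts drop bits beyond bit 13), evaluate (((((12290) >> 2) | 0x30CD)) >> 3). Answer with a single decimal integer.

1945

12290 = 11000000000010
→ >> 2 → 00110000000000 = 3072
0x30CD = 11000011001101
→ | → 11110011001101 = 15565
→ >> 3 → 00011110011001 = 1945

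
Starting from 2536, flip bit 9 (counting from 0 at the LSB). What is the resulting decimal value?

x = 100111101000
bit 9 is currently 0; toggle it via x ^ (1 << 9) = x ^ 512
→ 101111101000 = 3048

3048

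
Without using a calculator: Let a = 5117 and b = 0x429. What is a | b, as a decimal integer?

6141

5117 = 1001111111101
0x429 = 0010000101001
 OR → 1011111111101 = 6141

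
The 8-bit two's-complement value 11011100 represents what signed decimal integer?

-36

pattern = 11011100 (MSB is 1 ⇒ negative)
Invert: 00100011, add 1 → 00100100 = 36, so the value is -36.
(Equivalently: 220 - 2^8 = 220 - 256 = -36.)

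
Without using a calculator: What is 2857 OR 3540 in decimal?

4093

2857 = 101100101001
3540 = 110111010100
 OR → 111111111101 = 4093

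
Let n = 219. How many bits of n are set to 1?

6

219 = 11011011
Count the 1s: 1 + 1 + 1 + 1 + 1 + 1 = 6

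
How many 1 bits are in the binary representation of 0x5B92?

0x5B92 = 101101110010010
Count the 1s: 1 + 1 + 1 + 1 + 1 + 1 + 1 + 1 = 8

8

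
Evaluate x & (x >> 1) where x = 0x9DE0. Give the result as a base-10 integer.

3296

x = 1001110111100000 = 40416
x>>1 = 0100111011110000
AND  = 0000110011100000 = 3296
(x & (x >> 1) has a 1 wherever x has two consecutive 1 bits.)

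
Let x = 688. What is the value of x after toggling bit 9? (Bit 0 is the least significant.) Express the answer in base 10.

x = 01010110000
bit 9 is currently 1; toggle it via x ^ (1 << 9) = x ^ 512
→ 00010110000 = 176

176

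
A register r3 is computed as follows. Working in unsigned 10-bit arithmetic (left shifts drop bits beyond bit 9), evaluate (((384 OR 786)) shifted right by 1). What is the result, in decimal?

457

384 = 0110000000
786 = 1100010010
→ OR → 1110010010 = 914
→ shifted right by 1 → 0111001001 = 457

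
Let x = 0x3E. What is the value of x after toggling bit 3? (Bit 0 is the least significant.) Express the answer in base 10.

x = 00111110
bit 3 is currently 1; toggle it via x ^ (1 << 3) = x ^ 8
→ 00110110 = 54

54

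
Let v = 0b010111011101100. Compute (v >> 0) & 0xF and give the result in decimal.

v = 010111011101100
Shift right by 0: 010111011101100
Mask low 4 bits: 1100 = 12

12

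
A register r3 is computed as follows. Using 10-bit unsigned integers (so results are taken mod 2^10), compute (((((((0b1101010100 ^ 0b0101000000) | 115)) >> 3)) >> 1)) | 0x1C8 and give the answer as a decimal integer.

495

0b1101010100 = 1101010100
0b0101000000 = 0101000000
→ ^ → 1000010100 = 532
115 = 0001110011
→ | → 1001110111 = 631
→ >> 3 → 0001001110 = 78
→ >> 1 → 0000100111 = 39
0x1C8 = 0111001000
→ | → 0111101111 = 495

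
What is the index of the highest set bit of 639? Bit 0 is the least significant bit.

639 = 1001111111
The topmost 1 is at position 9 (since 2^9 = 512 ≤ 639 < 1024).

9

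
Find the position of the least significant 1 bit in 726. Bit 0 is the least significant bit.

1

726 = 1011010110
Trailing zeros: 1, so the lowest set bit is bit 1 (value 2).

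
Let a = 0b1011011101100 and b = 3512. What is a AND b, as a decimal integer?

1192

a = 1011011101100
3512 = 0110110111000
AND → 0010010101000 = 1192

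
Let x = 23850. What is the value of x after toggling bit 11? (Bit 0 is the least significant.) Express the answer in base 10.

21802

x = 101110100101010
bit 11 is currently 1; toggle it via x ^ (1 << 11) = x ^ 2048
→ 101010100101010 = 21802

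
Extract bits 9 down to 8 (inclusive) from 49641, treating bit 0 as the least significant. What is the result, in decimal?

1

v = 1100000111101001
Shift right by 8: 11000001
Mask low 2 bits: 01 = 1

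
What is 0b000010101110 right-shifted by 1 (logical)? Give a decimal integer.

87

x = 10101110
shift right by 1 → 01010111 = 87
(equivalently, floor(174 / 2))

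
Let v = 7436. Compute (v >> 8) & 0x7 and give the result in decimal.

5

v = 01110100001100
Shift right by 8: 011101
Mask low 3 bits: 101 = 5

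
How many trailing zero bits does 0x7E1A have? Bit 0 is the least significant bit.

1

0x7E1A = 111111000011010
Trailing zeros: 1, so the lowest set bit is bit 1 (value 2).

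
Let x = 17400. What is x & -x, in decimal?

8

x = 100001111111000 = 17400
-x (two's complement) = …011110000001000
AND   = 000000000001000 = 8
(x & -x isolates the lowest set bit of x.)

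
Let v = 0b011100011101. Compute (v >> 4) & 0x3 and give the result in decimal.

v = 011100011101
Shift right by 4: 01110001
Mask low 2 bits: 01 = 1

1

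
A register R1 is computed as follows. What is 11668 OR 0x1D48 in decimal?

15836

11668 = 10110110010100
0x1D48 = 01110101001000
 OR → 11110111011100 = 15836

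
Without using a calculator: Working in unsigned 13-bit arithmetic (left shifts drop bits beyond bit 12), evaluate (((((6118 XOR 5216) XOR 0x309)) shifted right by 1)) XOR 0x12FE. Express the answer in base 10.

4793

6118 = 1011111100110
5216 = 1010001100000
→ XOR → 0001110000110 = 902
0x309 = 0001100001001
→ XOR → 0000010001111 = 143
→ shifted right by 1 → 0000001000111 = 71
0x12FE = 1001011111110
→ XOR → 1001010111001 = 4793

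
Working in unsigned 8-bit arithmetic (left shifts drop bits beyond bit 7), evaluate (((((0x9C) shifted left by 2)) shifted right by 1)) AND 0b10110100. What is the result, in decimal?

0x9C = 10011100
→ shifted left by 2 (mod 2^8) → 01110000 = 112
→ shifted right by 1 → 00111000 = 56
0b10110100 = 10110100
→ AND → 00110000 = 48

48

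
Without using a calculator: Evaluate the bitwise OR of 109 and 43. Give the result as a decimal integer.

111

109 = 1101101
43 = 0101011
 OR → 1101111 = 111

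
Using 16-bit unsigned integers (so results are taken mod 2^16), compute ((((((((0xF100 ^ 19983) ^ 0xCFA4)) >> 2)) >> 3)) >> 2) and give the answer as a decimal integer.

0xF100 = 1111000100000000
19983 = 0100111000001111
→ ^ → 1011111100001111 = 48911
0xCFA4 = 1100111110100100
→ ^ → 0111000010101011 = 28843
→ >> 2 → 0001110000101010 = 7210
→ >> 3 → 0000001110000101 = 901
→ >> 2 → 0000000011100001 = 225

225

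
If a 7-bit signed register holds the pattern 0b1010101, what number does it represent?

-43

pattern = 1010101 (MSB is 1 ⇒ negative)
Invert: 0101010, add 1 → 0101011 = 43, so the value is -43.
(Equivalently: 85 - 2^7 = 85 - 128 = -43.)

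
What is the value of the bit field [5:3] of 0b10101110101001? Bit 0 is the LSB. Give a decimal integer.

v = 10101110101001
Shift right by 3: 10101110101
Mask low 3 bits: 101 = 5

5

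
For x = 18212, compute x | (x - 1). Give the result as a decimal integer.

x = 100011100100100 = 18212
x - 1 = 100011100100011
OR    = 100011100100111 = 18215
(x | (x - 1) sets all bits below the lowest set bit.)

18215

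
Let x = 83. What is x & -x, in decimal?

1

x = 1010011 = 83
-x (two's complement) = …0101101
AND   = 0000001 = 1
(x & -x isolates the lowest set bit of x.)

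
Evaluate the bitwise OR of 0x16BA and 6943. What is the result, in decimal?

8127

0x16BA = 1011010111010
6943 = 1101100011111
 OR → 1111110111111 = 8127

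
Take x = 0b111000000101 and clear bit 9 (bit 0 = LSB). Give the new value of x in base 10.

3077

x = 111000000101
bit 9 is currently 1; clear it via x & ~(1 << 9) = x & ~512
→ 110000000101 = 3077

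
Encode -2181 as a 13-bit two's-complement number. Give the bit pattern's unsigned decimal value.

6011

2181 in 13 bits: 0100010000101
Invert: 1011101111010
Add 1:  1011101111011 = 6011
(Check: 2^13 - 2181 = 8192 - 2181 = 6011.)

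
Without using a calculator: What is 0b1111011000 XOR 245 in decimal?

813

a = 1111011000
245 = 0011110101
XOR → 1100101101 = 813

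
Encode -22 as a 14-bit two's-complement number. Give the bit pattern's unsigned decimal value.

22 in 14 bits: 00000000010110
Invert: 11111111101001
Add 1:  11111111101010 = 16362
(Check: 2^14 - 22 = 16384 - 22 = 16362.)

16362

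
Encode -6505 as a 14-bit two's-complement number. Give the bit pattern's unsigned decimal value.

9879

6505 in 14 bits: 01100101101001
Invert: 10011010010110
Add 1:  10011010010111 = 9879
(Check: 2^14 - 6505 = 16384 - 6505 = 9879.)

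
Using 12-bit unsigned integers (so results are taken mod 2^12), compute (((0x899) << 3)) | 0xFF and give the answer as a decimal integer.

0x899 = 100010011001
→ << 3 (mod 2^12) → 010011001000 = 1224
0xFF = 000011111111
→ | → 010011111111 = 1279

1279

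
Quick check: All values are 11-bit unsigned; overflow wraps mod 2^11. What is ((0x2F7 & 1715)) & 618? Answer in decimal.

0x2F7 = 01011110111
1715 = 11010110011
→ & → 01010110011 = 691
618 = 01001101010
→ & → 01000100010 = 546

546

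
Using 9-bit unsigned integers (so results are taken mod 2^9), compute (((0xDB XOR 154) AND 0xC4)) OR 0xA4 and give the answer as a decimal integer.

0xDB = 011011011
154 = 010011010
→ XOR → 001000001 = 65
0xC4 = 011000100
→ AND → 001000000 = 64
0xA4 = 010100100
→ OR → 011100100 = 228

228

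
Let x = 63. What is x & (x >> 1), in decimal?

x = 111111 = 63
x>>1 = 011111
AND  = 011111 = 31
(x & (x >> 1) has a 1 wherever x has two consecutive 1 bits.)

31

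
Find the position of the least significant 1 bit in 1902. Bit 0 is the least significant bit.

1902 = 11101101110
Trailing zeros: 1, so the lowest set bit is bit 1 (value 2).

1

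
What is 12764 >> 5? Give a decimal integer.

12764 = 11000111011100
shift right by 5 → 00000110001110 = 398
(equivalently, floor(12764 / 32))

398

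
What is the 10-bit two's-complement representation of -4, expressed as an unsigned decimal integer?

1020

4 in 10 bits: 0000000100
Invert: 1111111011
Add 1:  1111111100 = 1020
(Check: 2^10 - 4 = 1024 - 4 = 1020.)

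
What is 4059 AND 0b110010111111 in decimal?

4059 = 111111011011
b = 110010111111
AND → 110010011011 = 3227

3227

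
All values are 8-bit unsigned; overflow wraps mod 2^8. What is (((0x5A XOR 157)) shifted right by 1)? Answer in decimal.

0x5A = 01011010
157 = 10011101
→ XOR → 11000111 = 199
→ shifted right by 1 → 01100011 = 99

99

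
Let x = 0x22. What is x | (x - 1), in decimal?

35

x = 100010 = 34
x - 1 = 100001
OR    = 100011 = 35
(x | (x - 1) sets all bits below the lowest set bit.)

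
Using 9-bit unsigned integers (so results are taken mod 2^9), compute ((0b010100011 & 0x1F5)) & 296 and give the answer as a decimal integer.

32

0b010100011 = 010100011
0x1F5 = 111110101
→ & → 010100001 = 161
296 = 100101000
→ & → 000100000 = 32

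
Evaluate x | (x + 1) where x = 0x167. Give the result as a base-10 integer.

x = 101100111 = 359
x + 1 = 101101000
OR    = 101101111 = 367
(x | (x + 1) sets the lowest cleared bit.)

367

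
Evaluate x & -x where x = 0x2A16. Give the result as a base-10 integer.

2

x = 10101000010110 = 10774
-x (two's complement) = …01010111101010
AND   = 00000000000010 = 2
(x & -x isolates the lowest set bit of x.)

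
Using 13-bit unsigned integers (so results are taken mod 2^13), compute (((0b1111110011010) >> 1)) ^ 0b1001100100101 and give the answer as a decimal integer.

0b1111110011010 = 1111110011010
→ >> 1 → 0111111001101 = 4045
0b1001100100101 = 1001100100101
→ ^ → 1110011101000 = 7400

7400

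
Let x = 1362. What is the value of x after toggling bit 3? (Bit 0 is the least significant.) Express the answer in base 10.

x = 010101010010
bit 3 is currently 0; toggle it via x ^ (1 << 3) = x ^ 8
→ 010101011010 = 1370

1370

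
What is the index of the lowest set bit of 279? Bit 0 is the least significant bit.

279 = 100010111
Trailing zeros: 0, so the lowest set bit is bit 0 (value 1).

0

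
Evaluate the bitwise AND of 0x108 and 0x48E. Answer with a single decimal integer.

8

0x108 = 00100001000
0x48E = 10010001110
AND → 00000001000 = 8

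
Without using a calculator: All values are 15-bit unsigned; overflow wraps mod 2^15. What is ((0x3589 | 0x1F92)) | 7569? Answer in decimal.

0x3589 = 011010110001001
0x1F92 = 001111110010010
→ | → 011111110011011 = 16283
7569 = 001110110010001
→ | → 011111110011011 = 16283

16283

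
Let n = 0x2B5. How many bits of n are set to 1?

0x2B5 = 1010110101
Count the 1s: 1 + 1 + 1 + 1 + 1 + 1 = 6

6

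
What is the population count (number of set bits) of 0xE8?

4

0xE8 = 11101000
Count the 1s: 1 + 1 + 1 + 1 = 4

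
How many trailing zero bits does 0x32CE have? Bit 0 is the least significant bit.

0x32CE = 11001011001110
Trailing zeros: 1, so the lowest set bit is bit 1 (value 2).

1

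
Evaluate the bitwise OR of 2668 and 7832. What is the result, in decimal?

2668 = 0101001101100
7832 = 1111010011000
 OR → 1111011111100 = 7932

7932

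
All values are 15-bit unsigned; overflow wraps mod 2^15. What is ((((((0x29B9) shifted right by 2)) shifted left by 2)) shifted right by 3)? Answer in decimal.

0x29B9 = 010100110111001
→ shifted right by 2 → 000101001101110 = 2670
→ shifted left by 2 (mod 2^15) → 010100110111000 = 10680
→ shifted right by 3 → 000010100110111 = 1335

1335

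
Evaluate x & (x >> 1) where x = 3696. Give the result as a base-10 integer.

1584

x = 111001110000 = 3696
x>>1 = 011100111000
AND  = 011000110000 = 1584
(x & (x >> 1) has a 1 wherever x has two consecutive 1 bits.)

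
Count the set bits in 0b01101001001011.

7

n = 1101001001011
Count the 1s: 1 + 1 + 1 + 1 + 1 + 1 + 1 = 7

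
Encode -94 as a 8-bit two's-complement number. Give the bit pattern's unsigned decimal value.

94 in 8 bits: 01011110
Invert: 10100001
Add 1:  10100010 = 162
(Check: 2^8 - 94 = 256 - 94 = 162.)

162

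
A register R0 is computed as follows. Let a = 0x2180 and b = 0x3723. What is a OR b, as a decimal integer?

0x2180 = 10000110000000
0x3723 = 11011100100011
 OR → 11011110100011 = 14243

14243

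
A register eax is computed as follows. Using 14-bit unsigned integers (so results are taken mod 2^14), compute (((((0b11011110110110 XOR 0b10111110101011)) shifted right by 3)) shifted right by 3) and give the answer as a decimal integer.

96

0b11011110110110 = 11011110110110
0b10111110101011 = 10111110101011
→ XOR → 01100000011101 = 6173
→ shifted right by 3 → 00001100000011 = 771
→ shifted right by 3 → 00000001100000 = 96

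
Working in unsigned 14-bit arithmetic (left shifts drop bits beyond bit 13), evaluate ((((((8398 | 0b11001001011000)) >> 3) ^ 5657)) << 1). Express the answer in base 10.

8398 = 10000011001110
0b11001001011000 = 11001001011000
→ | → 11001011011110 = 13022
→ >> 3 → 00011001011011 = 1627
5657 = 01011000011001
→ ^ → 01000001000010 = 4162
→ << 1 (mod 2^14) → 10000010000100 = 8324

8324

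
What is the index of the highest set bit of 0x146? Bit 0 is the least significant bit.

8

0x146 = 101000110
The topmost 1 is at position 8 (since 2^8 = 256 ≤ 326 < 512).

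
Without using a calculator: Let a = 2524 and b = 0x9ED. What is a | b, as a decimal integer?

2524 = 100111011100
0x9ED = 100111101101
 OR → 100111111101 = 2557

2557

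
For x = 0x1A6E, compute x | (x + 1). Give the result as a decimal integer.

6767

x = 1101001101110 = 6766
x + 1 = 1101001101111
OR    = 1101001101111 = 6767
(x | (x + 1) sets the lowest cleared bit.)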